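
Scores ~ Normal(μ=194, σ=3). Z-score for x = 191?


z = (x - μ)/σ = (191 - 194)/3 = -1.0

z = -1.0


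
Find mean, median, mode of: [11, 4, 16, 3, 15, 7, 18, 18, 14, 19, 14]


Sorted: [3, 4, 7, 11, 14, 14, 15, 16, 18, 18, 19]
Mean = 139/11
Median = 14
Freq: {11: 1, 4: 1, 16: 1, 3: 1, 15: 1, 7: 1, 18: 2, 14: 2, 19: 1}
Mode: [14, 18]

Mean=139/11, Median=14, Mode=[14, 18]


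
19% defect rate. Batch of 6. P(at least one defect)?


P(all good) = (81/100)^6 = 282429536481/1000000000000
P(≥1 defect) = 717570463519/1000000000000

P = 717570463519/1000000000000 ≈ 71.76%


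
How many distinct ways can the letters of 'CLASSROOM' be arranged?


Letters: 9, freq: {'C': 1, 'L': 1, 'A': 1, 'S': 2, 'R': 1, 'O': 2, 'M': 1}
9!/(1!×1!×1!×2!×1!×2!×1!) = 362880/4 = 90720

90720


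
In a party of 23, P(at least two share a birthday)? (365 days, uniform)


P(all different) = Π(365-i)/365 for i=0..22
= 0.492703
P(match) = 1 - 0.492703 = 0.507297

P ≈ 0.5073 ≈ 50.73%


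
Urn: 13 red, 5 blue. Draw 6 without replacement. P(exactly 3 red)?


Hypergeometric: C(13,3)×C(5,3)/C(18,6)
= 286×10/18564 = 55/357

P(X=3) = 55/357 ≈ 15.41%


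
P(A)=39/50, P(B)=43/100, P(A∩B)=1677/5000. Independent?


P(A)×P(B) = 1677/5000
P(A∩B) = 1677/5000
Equal ✓ → Independent

Yes, independent


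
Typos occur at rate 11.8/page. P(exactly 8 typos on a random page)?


Poisson(λ=11.8): P(X=8) = e^(-λ)×λ^k/k!
= e^(-11.8) × 11.8^8 / 8!
≈ 7.504557915e-06 × 375885920.267 / 40320 ≈ 0.069962

P(X=8) ≈ 0.069962 ≈ 7.00%


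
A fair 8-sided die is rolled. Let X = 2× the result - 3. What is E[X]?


E[die] = (1+8)/2 = 9/2
E[X] = 2×9/2 - 3 = 6

E[X] = 6


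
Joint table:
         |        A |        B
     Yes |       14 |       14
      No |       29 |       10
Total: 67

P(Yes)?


P(Yes) = (14+14)/67 = 28/67

P(Yes) = 28/67 ≈ 41.79%


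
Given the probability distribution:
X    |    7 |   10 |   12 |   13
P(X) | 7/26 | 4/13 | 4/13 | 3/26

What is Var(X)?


E[X] = 132/13
E[X²] = 1401/13
Var(X) = E[X²] - (E[X])² = 1401/13 - 17424/169 = 789/169

Var(X) = 789/169 ≈ 4.6686


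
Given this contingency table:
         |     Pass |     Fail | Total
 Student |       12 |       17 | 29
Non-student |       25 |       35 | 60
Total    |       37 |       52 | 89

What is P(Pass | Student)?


P(Pass | Student) = 12/(12+17) = 12/29

P(Pass|Student) = 12/29 ≈ 41.38%


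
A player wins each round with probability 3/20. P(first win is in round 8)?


Geometric: P(X=8) = (1-p)^(k-1)×p = (17/20)^7×3/20 = 1231016019/25600000000

P(X=8) = 1231016019/25600000000 ≈ 4.81%


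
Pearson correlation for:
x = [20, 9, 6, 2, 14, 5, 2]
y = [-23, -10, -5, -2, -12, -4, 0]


n=7, Σx=58, Σy=-56, Σxy=-772, Σx²=746, Σy²=818
r = (7×(-772) - 58×(-56))/√((7×746 - 58²)(7×818 - (-56)²))
= -2156/√(1858×2590) = -2156/√4812220 ≈ -2156/2193.6773 ≈ -0.9828

r ≈ -0.9828


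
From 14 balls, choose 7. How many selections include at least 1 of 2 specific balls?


Complement: C(14,7) - C(12,7) = 3432 - 792 = 2640

2640


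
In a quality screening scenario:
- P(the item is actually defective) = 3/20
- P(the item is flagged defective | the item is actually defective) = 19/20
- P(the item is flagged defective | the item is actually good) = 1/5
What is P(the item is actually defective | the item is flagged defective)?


Using Bayes' theorem:
P(A|B) = P(B|A)·P(A) / P(B)

P(the item is flagged defective) = 19/20 × 3/20 + 1/5 × 17/20
= 57/400 + 17/100 = 5/16

P(the item is actually defective|the item is flagged defective) = (57/400) / (5/16) = 57/125

P(the item is actually defective|the item is flagged defective) = 57/125 ≈ 45.60%


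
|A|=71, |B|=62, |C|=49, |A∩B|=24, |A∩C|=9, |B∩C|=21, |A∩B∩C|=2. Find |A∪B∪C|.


|A∪B∪C| = 71+62+49-24-9-21+2 = 130

|A∪B∪C| = 130


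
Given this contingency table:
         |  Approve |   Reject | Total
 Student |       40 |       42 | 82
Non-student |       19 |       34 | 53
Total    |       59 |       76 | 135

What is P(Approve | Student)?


P(Approve | Student) = 40/(40+42) = 40/82 = 20/41

P(Approve|Student) = 20/41 ≈ 48.78%


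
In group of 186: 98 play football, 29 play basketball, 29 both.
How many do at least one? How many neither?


|A∪B| = 98+29-29 = 98
Neither = 186-98 = 88

At least one: 98; Neither: 88


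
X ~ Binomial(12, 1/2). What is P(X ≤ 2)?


P(X ≤ 2) = Σ P(X=i) for i=0..2
P(X=0) = 1/4096
P(X=1) = 3/1024
P(X=2) = 33/2048
Sum = 79/4096

P(X ≤ 2) = 79/4096 ≈ 1.93%


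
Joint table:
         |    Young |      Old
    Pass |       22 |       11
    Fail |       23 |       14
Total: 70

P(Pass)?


P(Pass) = (22+11)/70 = 33/70

P(Pass) = 33/70 ≈ 47.14%


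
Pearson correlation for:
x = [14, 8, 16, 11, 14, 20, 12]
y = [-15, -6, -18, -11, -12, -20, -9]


n=7, Σx=95, Σy=-91, Σxy=-1343, Σx²=1377, Σy²=1331
r = (7×(-1343) - 95×(-91))/√((7×1377 - 95²)(7×1331 - (-91)²))
= -756/√(614×1036) = -756/√636104 ≈ -756/797.5613 ≈ -0.9479

r ≈ -0.9479


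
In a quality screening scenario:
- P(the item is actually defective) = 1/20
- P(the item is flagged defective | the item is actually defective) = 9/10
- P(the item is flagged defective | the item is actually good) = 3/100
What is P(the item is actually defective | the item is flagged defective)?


Using Bayes' theorem:
P(A|B) = P(B|A)·P(A) / P(B)

P(the item is flagged defective) = 9/10 × 1/20 + 3/100 × 19/20
= 9/200 + 57/2000 = 147/2000

P(the item is actually defective|the item is flagged defective) = (9/200) / (147/2000) = 30/49

P(the item is actually defective|the item is flagged defective) = 30/49 ≈ 61.22%


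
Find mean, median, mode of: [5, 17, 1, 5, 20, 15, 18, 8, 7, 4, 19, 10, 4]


Sorted: [1, 4, 4, 5, 5, 7, 8, 10, 15, 17, 18, 19, 20]
Mean = 133/13
Median = 8
Freq: {5: 2, 17: 1, 1: 1, 20: 1, 15: 1, 18: 1, 8: 1, 7: 1, 4: 2, 19: 1, 10: 1}
Mode: [4, 5]

Mean=133/13, Median=8, Mode=[4, 5]


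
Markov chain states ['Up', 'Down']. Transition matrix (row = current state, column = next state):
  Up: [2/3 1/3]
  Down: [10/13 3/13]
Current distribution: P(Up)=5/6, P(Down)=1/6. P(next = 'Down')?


P(next=Down) = Σᵢ P(now=i)×P(i→Down)
= 5/6×1/3 + 1/6×3/13
= 5/18 + 1/26 = 37/117

P = 37/117 ≈ 0.3162


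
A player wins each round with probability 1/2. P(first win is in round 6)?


Geometric: P(X=6) = (1-p)^(k-1)×p = (1/2)^5×1/2 = 1/64

P(X=6) = 1/64 ≈ 1.56%


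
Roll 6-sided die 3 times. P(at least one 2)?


P(no 2)^3 = (5/6)^3 = 125/216
P(≥1) = 1 - 125/216 = 91/216

P = 91/216 ≈ 42.13%


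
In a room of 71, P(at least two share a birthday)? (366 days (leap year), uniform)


P(all different) = Π(366-i)/366 for i=0..70
= 0.000694
P(match) = 1 - 0.000694 = 0.999306

P ≈ 0.9993 ≈ 99.93%


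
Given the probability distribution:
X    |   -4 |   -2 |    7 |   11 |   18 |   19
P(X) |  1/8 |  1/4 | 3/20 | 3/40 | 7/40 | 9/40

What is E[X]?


E[X] = Σ x·P(X=x)
= (-4)×(1/8) + (-2)×(1/4) + (7)×(3/20) + (11)×(3/40) + (18)×(7/40) + (19)×(9/40)
= 83/10

E[X] = 83/10


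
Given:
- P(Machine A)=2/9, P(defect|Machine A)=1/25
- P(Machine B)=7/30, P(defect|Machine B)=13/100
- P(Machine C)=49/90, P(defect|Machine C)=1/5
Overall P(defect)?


P(B) = Σ P(B|Aᵢ)×P(Aᵢ)
  1/25×2/9 = 2/225
  13/100×7/30 = 91/3000
  1/5×49/90 = 49/450
Sum = 1333/9000

P(defect) = 1333/9000 ≈ 14.81%


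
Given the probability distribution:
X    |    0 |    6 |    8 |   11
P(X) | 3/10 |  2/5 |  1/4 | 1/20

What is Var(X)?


E[X] = 99/20
E[X²] = 729/20
Var(X) = E[X²] - (E[X])² = 729/20 - 9801/400 = 4779/400

Var(X) = 4779/400 ≈ 11.9475


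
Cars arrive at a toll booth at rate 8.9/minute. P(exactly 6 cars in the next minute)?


Poisson(λ=8.9): P(X=6) = e^(-λ)×λ^k/k!
= e^(-8.9) × 8.9^6 / 6!
≈ 0.0001363889265 × 496981.290961 / 720 ≈ 0.094143

P(X=6) ≈ 0.094143 ≈ 9.41%


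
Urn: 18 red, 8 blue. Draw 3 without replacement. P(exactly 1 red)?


Hypergeometric: C(18,1)×C(8,2)/C(26,3)
= 18×28/2600 = 63/325

P(X=1) = 63/325 ≈ 19.38%


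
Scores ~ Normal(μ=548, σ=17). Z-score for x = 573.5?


z = (x - μ)/σ = (573.5 - 548)/17 = 1.5

z = 1.5


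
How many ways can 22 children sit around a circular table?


Circular arrangements of 22 distinct objects: fix one position to break rotational symmetry.
(n-1)! = 21! = 51090942171709440000

51090942171709440000


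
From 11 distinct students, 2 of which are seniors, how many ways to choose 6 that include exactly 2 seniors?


Choose 2 of the 2 seniors and 4 of the other 9 students:
C(2,2)×C(9,4) = 1×126 = 126

126


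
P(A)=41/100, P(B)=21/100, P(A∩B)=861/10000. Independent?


P(A)×P(B) = 861/10000
P(A∩B) = 861/10000
Equal ✓ → Independent

Yes, independent


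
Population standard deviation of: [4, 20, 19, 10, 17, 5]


Mean = 75/6 = 25/2
  (4-25/2)²=289/4
  (20-25/2)²=225/4
  (19-25/2)²=169/4
  (10-25/2)²=25/4
  (17-25/2)²=81/4
  (5-25/2)²=225/4
Σ(x-μ)² = 507/2
σ² = (507/2)/6 = 169/4

σ = √(169/4) ≈ 6.5000


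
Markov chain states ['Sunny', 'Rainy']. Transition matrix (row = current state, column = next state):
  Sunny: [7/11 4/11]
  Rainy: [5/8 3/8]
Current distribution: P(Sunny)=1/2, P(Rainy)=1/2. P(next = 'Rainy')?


P(next=Rainy) = Σᵢ P(now=i)×P(i→Rainy)
= 1/2×4/11 + 1/2×3/8
= 2/11 + 3/16 = 65/176

P = 65/176 ≈ 0.3693


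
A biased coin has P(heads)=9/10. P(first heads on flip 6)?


Geometric: P(X=6) = (1-p)^(k-1)×p = (1/10)^5×9/10 = 9/1000000

P(X=6) = 9/1000000 ≈ 0.00%


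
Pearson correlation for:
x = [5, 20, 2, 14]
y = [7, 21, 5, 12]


n=4, Σx=41, Σy=45, Σxy=633, Σx²=625, Σy²=659
r = (4×633 - 41×45)/√((4×625 - 41²)(4×659 - 45²))
= 687/√(819×611) = 687/√500409 ≈ 687/707.3959 ≈ 0.9712

r ≈ 0.9712


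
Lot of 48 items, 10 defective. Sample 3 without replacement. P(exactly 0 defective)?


Hypergeometric: C(10,0)×C(38,3)/C(48,3)
= 1×8436/17296 = 2109/4324

P(X=0) = 2109/4324 ≈ 48.77%


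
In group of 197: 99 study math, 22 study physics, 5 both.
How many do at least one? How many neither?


|A∪B| = 99+22-5 = 116
Neither = 197-116 = 81

At least one: 116; Neither: 81


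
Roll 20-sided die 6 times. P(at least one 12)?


P(no 12)^6 = (19/20)^6 = 47045881/64000000
P(≥1) = 1 - 47045881/64000000 = 16954119/64000000

P = 16954119/64000000 ≈ 26.49%


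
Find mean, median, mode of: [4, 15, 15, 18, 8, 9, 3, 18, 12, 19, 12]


Sorted: [3, 4, 8, 9, 12, 12, 15, 15, 18, 18, 19]
Mean = 133/11
Median = 12
Freq: {4: 1, 15: 2, 18: 2, 8: 1, 9: 1, 3: 1, 12: 2, 19: 1}
Mode: [12, 15, 18]

Mean=133/11, Median=12, Mode=[12, 15, 18]


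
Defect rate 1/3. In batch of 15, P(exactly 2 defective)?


Binomial: P(X=2) = C(15,2)×p^2×(1-p)^13
= 105 × 1/9 × 8192/1594323 = 286720/4782969

P(X=2) = 286720/4782969 ≈ 5.99%


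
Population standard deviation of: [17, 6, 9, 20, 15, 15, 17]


Mean = 99/7
  (17-99/7)²=400/49
  (6-99/7)²=3249/49
  (9-99/7)²=1296/49
  (20-99/7)²=1681/49
  (15-99/7)²=36/49
  (15-99/7)²=36/49
  (17-99/7)²=400/49
Σ(x-μ)² = 1014/7
σ² = (1014/7)/7 = 1014/49

σ = √(1014/49) ≈ 4.5491


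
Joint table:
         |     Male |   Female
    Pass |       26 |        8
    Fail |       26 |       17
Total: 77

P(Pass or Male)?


P(Pass∨Male) = P(Pass) + P(Male) - P(Pass∧Male)
= (34 + 52 - 26)/77 = 60/77

P = 60/77 ≈ 77.92%


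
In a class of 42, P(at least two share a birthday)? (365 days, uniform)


P(all different) = Π(365-i)/365 for i=0..41
= 0.085970
P(match) = 1 - 0.085970 = 0.914030

P ≈ 0.9140 ≈ 91.40%


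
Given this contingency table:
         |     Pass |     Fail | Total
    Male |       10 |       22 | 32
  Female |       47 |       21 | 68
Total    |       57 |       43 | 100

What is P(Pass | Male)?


P(Pass | Male) = 10/(10+22) = 10/32 = 5/16

P(Pass|Male) = 5/16 ≈ 31.25%


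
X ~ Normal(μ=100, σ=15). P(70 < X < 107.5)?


z₁=(70-100)/15=-2.0, z₂=(107.5-100)/15=0.5
P = Φ(0.5) - Φ(-2.0) = 0.691462 - 0.022750 = 0.668712 ≈ 0.6687

P(70 < X < 107.5) ≈ 0.6687


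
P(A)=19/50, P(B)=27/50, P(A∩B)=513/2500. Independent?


P(A)×P(B) = 513/2500
P(A∩B) = 513/2500
Equal ✓ → Independent

Yes, independent


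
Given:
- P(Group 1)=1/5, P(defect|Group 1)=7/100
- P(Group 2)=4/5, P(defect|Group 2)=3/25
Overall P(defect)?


P(B) = Σ P(B|Aᵢ)×P(Aᵢ)
  7/100×1/5 = 7/500
  3/25×4/5 = 12/125
Sum = 11/100

P(defect) = 11/100 ≈ 11.00%


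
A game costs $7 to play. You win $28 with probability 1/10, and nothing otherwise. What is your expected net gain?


E[gain] = (28-7)×1/10 + (-7)×9/10
= 21/10 - 63/10 = -21/5

Expected net gain = $-21/5 ≈ $-4.20


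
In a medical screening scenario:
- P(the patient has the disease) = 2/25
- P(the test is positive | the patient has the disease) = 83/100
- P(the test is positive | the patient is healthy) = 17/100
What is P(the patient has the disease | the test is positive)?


Using Bayes' theorem:
P(A|B) = P(B|A)·P(A) / P(B)

P(the test is positive) = 83/100 × 2/25 + 17/100 × 23/25
= 83/1250 + 391/2500 = 557/2500

P(the patient has the disease|the test is positive) = (83/1250) / (557/2500) = 166/557

P(the patient has the disease|the test is positive) = 166/557 ≈ 29.80%


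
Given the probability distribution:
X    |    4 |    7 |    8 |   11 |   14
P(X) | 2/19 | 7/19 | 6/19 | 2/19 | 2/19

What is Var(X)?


E[X] = 155/19
E[X²] = 1393/19
Var(X) = E[X²] - (E[X])² = 1393/19 - 24025/361 = 2442/361

Var(X) = 2442/361 ≈ 6.7645


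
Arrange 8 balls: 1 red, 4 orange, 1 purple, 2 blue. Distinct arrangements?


8!/(1!×4!×1!×2!) = 840

840


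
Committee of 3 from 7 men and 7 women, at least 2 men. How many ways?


Count by #men:
  2M,1W: C(7,2)×C(7,1)=147
  3M,0W: C(7,3)×C(7,0)=35
Total = 182

182


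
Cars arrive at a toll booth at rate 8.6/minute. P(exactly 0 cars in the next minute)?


Poisson(λ=8.6): P(X=0) = e^(-λ)×λ^k/k!
= e^(-8.6) × 8.6^0 / 0!
≈ 0.0001841057937 × 1 / 1 ≈ 0.000184

P(X=0) ≈ 0.000184 ≈ 0.02%


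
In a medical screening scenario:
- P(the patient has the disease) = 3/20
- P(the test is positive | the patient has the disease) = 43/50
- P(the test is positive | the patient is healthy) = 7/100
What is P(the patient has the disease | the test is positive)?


Using Bayes' theorem:
P(A|B) = P(B|A)·P(A) / P(B)

P(the test is positive) = 43/50 × 3/20 + 7/100 × 17/20
= 129/1000 + 119/2000 = 377/2000

P(the patient has the disease|the test is positive) = (129/1000) / (377/2000) = 258/377

P(the patient has the disease|the test is positive) = 258/377 ≈ 68.44%


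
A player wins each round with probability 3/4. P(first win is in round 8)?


Geometric: P(X=8) = (1-p)^(k-1)×p = (1/4)^7×3/4 = 3/65536

P(X=8) = 3/65536 ≈ 0.00%


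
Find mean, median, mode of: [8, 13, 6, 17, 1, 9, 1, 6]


Sorted: [1, 1, 6, 6, 8, 9, 13, 17]
Mean = 61/8
Median = 7
Freq: {8: 1, 13: 1, 6: 2, 17: 1, 1: 2, 9: 1}
Mode: [1, 6]

Mean=61/8, Median=7, Mode=[1, 6]


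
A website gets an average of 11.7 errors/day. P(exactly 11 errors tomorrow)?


Poisson(λ=11.7): P(X=11) = e^(-λ)×λ^k/k!
= e^(-11.7) × 11.7^11 / 11!
≈ 8.293819161e-06 × 562398921542 / 39916800 ≈ 0.116854

P(X=11) ≈ 0.116854 ≈ 11.69%


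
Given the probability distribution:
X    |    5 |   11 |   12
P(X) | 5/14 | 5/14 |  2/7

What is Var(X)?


E[X] = 64/7
E[X²] = 653/7
Var(X) = E[X²] - (E[X])² = 653/7 - 4096/49 = 475/49

Var(X) = 475/49 ≈ 9.6939


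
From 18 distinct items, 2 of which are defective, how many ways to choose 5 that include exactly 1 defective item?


Choose 1 of the 2 defective items and 4 of the other 16 items:
C(2,1)×C(16,4) = 2×1820 = 3640

3640


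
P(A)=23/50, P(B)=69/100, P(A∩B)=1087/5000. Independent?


P(A)×P(B) = 1587/5000
P(A∩B) = 1087/5000
Not equal → NOT independent

No, not independent


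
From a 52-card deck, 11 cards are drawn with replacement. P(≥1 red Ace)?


P(not a red Ace) = 50/52 = 25/26
P(none in 11 draws) = (25/26)^11 = 2384185791015625/3670344486987776
P(≥1 red Ace) = 1 - 2384185791015625/3670344486987776 = 1286158695972151/3670344486987776

P = 1286158695972151/3670344486987776 ≈ 35.04%


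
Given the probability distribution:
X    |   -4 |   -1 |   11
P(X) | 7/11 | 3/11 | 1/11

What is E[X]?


E[X] = Σ x·P(X=x)
= (-4)×(7/11) + (-1)×(3/11) + (11)×(1/11)
= -20/11

E[X] = -20/11


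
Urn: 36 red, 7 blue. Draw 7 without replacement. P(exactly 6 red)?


Hypergeometric: C(36,6)×C(7,1)/C(43,7)
= 1947792×7/32224114 = 6817272/16112057

P(X=6) = 6817272/16112057 ≈ 42.31%


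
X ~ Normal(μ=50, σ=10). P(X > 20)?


z = (20-50)/10 = -3.0
P(X > 20) = 1 - P(Z ≤ -3.0) = 1 - 0.0013 = 0.9987

P(X > 20) ≈ 0.9987


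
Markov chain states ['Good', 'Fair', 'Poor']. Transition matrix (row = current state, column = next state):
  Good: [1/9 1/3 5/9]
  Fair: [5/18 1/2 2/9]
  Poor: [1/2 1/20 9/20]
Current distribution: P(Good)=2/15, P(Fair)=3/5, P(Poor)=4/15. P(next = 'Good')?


P(next=Good) = Σᵢ P(now=i)×P(i→Good)
= 2/15×1/9 + 3/5×5/18 + 4/15×1/2
= 2/135 + 1/6 + 2/15 = 17/54

P = 17/54 ≈ 0.3148


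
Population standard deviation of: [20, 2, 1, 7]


Mean = 30/4 = 15/2
  (20-15/2)²=625/4
  (2-15/2)²=121/4
  (1-15/2)²=169/4
  (7-15/2)²=1/4
Σ(x-μ)² = 229
σ² = 229/4

σ = √(229/4) ≈ 7.5664


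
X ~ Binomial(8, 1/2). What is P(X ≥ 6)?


P(X ≥ 6) = Σ P(X=i) for i=6..8
P(X=6) = 7/64
P(X=7) = 1/32
P(X=8) = 1/256
Sum = 37/256

P(X ≥ 6) = 37/256 ≈ 14.45%


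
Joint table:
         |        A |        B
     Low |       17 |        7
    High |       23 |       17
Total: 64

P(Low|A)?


P(Low|A) = 17/(17+23) = 17/40

P = 17/40 ≈ 42.50%


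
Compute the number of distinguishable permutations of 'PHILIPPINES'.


Letters: 11, freq: {'P': 3, 'H': 1, 'I': 3, 'L': 1, 'N': 1, 'E': 1, 'S': 1}
11!/(3!×1!×3!×1!×1!×1!×1!) = 39916800/36 = 1108800

1108800


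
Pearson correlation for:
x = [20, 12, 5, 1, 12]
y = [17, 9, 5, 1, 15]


n=5, Σx=50, Σy=47, Σxy=654, Σx²=714, Σy²=621
r = (5×654 - 50×47)/√((5×714 - 50²)(5×621 - 47²))
= 920/√(1070×896) = 920/√958720 ≈ 920/979.1425 ≈ 0.9396

r ≈ 0.9396


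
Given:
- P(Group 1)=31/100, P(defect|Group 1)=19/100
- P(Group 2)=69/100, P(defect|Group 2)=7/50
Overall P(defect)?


P(B) = Σ P(B|Aᵢ)×P(Aᵢ)
  19/100×31/100 = 589/10000
  7/50×69/100 = 483/5000
Sum = 311/2000

P(defect) = 311/2000 ≈ 15.55%


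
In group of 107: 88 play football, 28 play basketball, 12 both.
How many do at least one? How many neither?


|A∪B| = 88+28-12 = 104
Neither = 107-104 = 3

At least one: 104; Neither: 3


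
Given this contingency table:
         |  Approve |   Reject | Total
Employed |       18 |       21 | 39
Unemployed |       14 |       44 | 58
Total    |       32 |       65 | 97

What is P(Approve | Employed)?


P(Approve | Employed) = 18/(18+21) = 18/39 = 6/13

P(Approve|Employed) = 6/13 ≈ 46.15%


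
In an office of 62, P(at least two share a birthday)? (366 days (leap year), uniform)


P(all different) = Π(366-i)/366 for i=0..61
= 0.004156
P(match) = 1 - 0.004156 = 0.995844

P ≈ 0.9958 ≈ 99.58%


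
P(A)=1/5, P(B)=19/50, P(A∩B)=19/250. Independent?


P(A)×P(B) = 19/250
P(A∩B) = 19/250
Equal ✓ → Independent

Yes, independent


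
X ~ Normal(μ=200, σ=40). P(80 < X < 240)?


z₁=(80-200)/40=-3.0, z₂=(240-200)/40=1.0
P = Φ(1.0) - Φ(-3.0) = 0.841345 - 0.001350 = 0.839995 ≈ 0.8400

P(80 < X < 240) ≈ 0.8400


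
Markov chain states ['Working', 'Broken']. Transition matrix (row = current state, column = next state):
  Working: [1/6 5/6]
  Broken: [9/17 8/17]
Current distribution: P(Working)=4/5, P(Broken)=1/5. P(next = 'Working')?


P(next=Working) = Σᵢ P(now=i)×P(i→Working)
= 4/5×1/6 + 1/5×9/17
= 2/15 + 9/85 = 61/255

P = 61/255 ≈ 0.2392


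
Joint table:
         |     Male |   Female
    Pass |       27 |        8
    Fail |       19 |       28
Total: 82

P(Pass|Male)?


P(Pass|Male) = 27/(27+19) = 27/46

P = 27/46 ≈ 58.70%


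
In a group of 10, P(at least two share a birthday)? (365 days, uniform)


P(all different) = Π(365-i)/365 for i=0..9
= 0.883052
P(match) = 1 - 0.883052 = 0.116948

P ≈ 0.1169 ≈ 11.69%


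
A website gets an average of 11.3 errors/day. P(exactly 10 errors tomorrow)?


Poisson(λ=11.3): P(X=10) = e^(-λ)×λ^k/k!
= e^(-11.3) × 11.3^10 / 10!
≈ 1.237292426e-05 × 33945673899.2 / 3628800 ≈ 0.115743

P(X=10) ≈ 0.115743 ≈ 11.57%


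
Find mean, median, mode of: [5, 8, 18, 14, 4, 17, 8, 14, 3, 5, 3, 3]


Sorted: [3, 3, 3, 4, 5, 5, 8, 8, 14, 14, 17, 18]
Mean = 102/12 = 17/2
Median = 13/2
Freq: {5: 2, 8: 2, 18: 1, 14: 2, 4: 1, 17: 1, 3: 3}
Mode: [3]

Mean=17/2, Median=13/2, Mode=3


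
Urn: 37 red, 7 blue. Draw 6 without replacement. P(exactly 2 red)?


Hypergeometric: C(37,2)×C(7,4)/C(44,6)
= 666×35/7059052 = 1665/504218

P(X=2) = 1665/504218 ≈ 0.33%


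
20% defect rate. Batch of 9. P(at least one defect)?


P(all good) = (4/5)^9 = 262144/1953125
P(≥1 defect) = 1690981/1953125

P = 1690981/1953125 ≈ 86.58%


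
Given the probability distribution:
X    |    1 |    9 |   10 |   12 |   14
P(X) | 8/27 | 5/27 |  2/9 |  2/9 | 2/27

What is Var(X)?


E[X] = 71/9
E[X²] = 2269/27
Var(X) = E[X²] - (E[X])² = 2269/27 - 5041/81 = 1766/81

Var(X) = 1766/81 ≈ 21.8025


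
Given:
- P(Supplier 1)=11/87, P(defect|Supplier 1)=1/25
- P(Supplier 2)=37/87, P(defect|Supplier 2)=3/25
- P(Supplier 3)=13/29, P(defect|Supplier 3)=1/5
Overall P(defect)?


P(B) = Σ P(B|Aᵢ)×P(Aᵢ)
  1/25×11/87 = 11/2175
  3/25×37/87 = 37/725
  1/5×13/29 = 13/145
Sum = 317/2175

P(defect) = 317/2175 ≈ 14.57%


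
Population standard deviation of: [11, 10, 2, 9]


Mean = 32/4 = 8
  (11-8)²=9
  (10-8)²=4
  (2-8)²=36
  (9-8)²=1
Σ(x-μ)² = 50
σ² = 50/4 = 25/2

σ = √(25/2) ≈ 3.5355


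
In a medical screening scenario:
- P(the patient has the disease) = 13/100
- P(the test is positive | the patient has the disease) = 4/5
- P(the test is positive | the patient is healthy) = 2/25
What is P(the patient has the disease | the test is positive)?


Using Bayes' theorem:
P(A|B) = P(B|A)·P(A) / P(B)

P(the test is positive) = 4/5 × 13/100 + 2/25 × 87/100
= 13/125 + 87/1250 = 217/1250

P(the patient has the disease|the test is positive) = (13/125) / (217/1250) = 130/217

P(the patient has the disease|the test is positive) = 130/217 ≈ 59.91%


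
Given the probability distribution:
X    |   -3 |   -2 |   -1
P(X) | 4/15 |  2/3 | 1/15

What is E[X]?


E[X] = Σ x·P(X=x)
= (-3)×(4/15) + (-2)×(2/3) + (-1)×(1/15)
= -11/5

E[X] = -11/5


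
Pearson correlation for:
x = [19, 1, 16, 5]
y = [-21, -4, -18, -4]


n=4, Σx=41, Σy=-47, Σxy=-711, Σx²=643, Σy²=797
r = (4×(-711) - 41×(-47))/√((4×643 - 41²)(4×797 - (-47)²))
= -917/√(891×979) = -917/√872289 ≈ -917/933.9641 ≈ -0.9818

r ≈ -0.9818


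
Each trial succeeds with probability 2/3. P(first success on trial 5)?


Geometric: P(X=5) = (1-p)^(k-1)×p = (1/3)^4×2/3 = 2/243

P(X=5) = 2/243 ≈ 0.82%


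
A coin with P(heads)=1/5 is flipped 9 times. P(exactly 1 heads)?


Binomial: P(X=1) = C(9,1)×p^1×(1-p)^8
= 9 × 1/5 × 65536/390625 = 589824/1953125

P(X=1) = 589824/1953125 ≈ 30.20%


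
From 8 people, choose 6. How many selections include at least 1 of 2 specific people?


Complement: C(8,6) - C(6,6) = 28 - 1 = 27

27


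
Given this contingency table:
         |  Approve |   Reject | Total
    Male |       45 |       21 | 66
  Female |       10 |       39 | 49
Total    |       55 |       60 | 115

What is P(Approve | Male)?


P(Approve | Male) = 45/(45+21) = 45/66 = 15/22

P(Approve|Male) = 15/22 ≈ 68.18%


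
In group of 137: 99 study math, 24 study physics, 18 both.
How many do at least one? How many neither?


|A∪B| = 99+24-18 = 105
Neither = 137-105 = 32

At least one: 105; Neither: 32


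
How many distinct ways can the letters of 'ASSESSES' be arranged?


Letters: 8, freq: {'A': 1, 'S': 5, 'E': 2}
8!/(1!×5!×2!) = 40320/240 = 168

168


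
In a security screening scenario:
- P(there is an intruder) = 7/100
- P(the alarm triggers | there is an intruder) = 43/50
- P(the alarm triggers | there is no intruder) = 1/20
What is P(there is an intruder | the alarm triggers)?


Using Bayes' theorem:
P(A|B) = P(B|A)·P(A) / P(B)

P(the alarm triggers) = 43/50 × 7/100 + 1/20 × 93/100
= 301/5000 + 93/2000 = 1067/10000

P(there is an intruder|the alarm triggers) = (301/5000) / (1067/10000) = 602/1067

P(there is an intruder|the alarm triggers) = 602/1067 ≈ 56.42%


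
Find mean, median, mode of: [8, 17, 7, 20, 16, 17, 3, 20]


Sorted: [3, 7, 8, 16, 17, 17, 20, 20]
Mean = 108/8 = 27/2
Median = 33/2
Freq: {8: 1, 17: 2, 7: 1, 20: 2, 16: 1, 3: 1}
Mode: [17, 20]

Mean=27/2, Median=33/2, Mode=[17, 20]


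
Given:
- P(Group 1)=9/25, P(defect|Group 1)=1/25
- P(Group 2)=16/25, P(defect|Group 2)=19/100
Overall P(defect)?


P(B) = Σ P(B|Aᵢ)×P(Aᵢ)
  1/25×9/25 = 9/625
  19/100×16/25 = 76/625
Sum = 17/125

P(defect) = 17/125 ≈ 13.60%


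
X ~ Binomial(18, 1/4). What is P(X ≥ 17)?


P(X ≥ 17) = Σ P(X=i) for i=17..18
P(X=17) = 27/34359738368
P(X=18) = 1/68719476736
Sum = 55/68719476736

P(X ≥ 17) = 55/68719476736 ≈ 0.00%


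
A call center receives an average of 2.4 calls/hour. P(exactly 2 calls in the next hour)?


Poisson(λ=2.4): P(X=2) = e^(-λ)×λ^k/k!
= e^(-2.4) × 2.4^2 / 2!
≈ 0.09071795329 × 5.76 / 2 ≈ 0.261268

P(X=2) ≈ 0.261268 ≈ 26.13%


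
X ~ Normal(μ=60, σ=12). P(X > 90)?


z = (90-60)/12 = 2.5
P(X > 90) = 1 - P(Z ≤ 2.5) = 1 - 0.9938 = 0.0062

P(X > 90) ≈ 0.0062


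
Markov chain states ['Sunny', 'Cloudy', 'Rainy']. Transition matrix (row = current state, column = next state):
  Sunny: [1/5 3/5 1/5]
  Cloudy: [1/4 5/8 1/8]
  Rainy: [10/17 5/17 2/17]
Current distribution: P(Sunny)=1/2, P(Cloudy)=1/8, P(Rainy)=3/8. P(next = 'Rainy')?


P(next=Rainy) = Σᵢ P(now=i)×P(i→Rainy)
= 1/2×1/5 + 1/8×1/8 + 3/8×2/17
= 1/10 + 1/64 + 3/68 = 869/5440

P = 869/5440 ≈ 0.1597


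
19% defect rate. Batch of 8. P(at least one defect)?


P(all good) = (81/100)^8 = 1853020188851841/10000000000000000
P(≥1 defect) = 8146979811148159/10000000000000000

P = 8146979811148159/10000000000000000 ≈ 81.47%


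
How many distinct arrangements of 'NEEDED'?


Letters: 6, freq: {'N': 1, 'E': 3, 'D': 2}
6!/(1!×3!×2!) = 720/12 = 60

60


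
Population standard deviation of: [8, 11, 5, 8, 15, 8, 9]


Mean = 64/7
  (8-64/7)²=64/49
  (11-64/7)²=169/49
  (5-64/7)²=841/49
  (8-64/7)²=64/49
  (15-64/7)²=1681/49
  (8-64/7)²=64/49
  (9-64/7)²=1/49
Σ(x-μ)² = 412/7
σ² = (412/7)/7 = 412/49

σ = √(412/49) ≈ 2.8997


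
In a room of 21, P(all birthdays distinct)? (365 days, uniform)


P(all different) = Π(365-i)/365 for i=0..20
= (365/365)×(364/365)×...×(345/365)
= 0.556312

P ≈ 0.5563 ≈ 55.63%


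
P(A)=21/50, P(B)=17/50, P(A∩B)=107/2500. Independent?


P(A)×P(B) = 357/2500
P(A∩B) = 107/2500
Not equal → NOT independent

No, not independent


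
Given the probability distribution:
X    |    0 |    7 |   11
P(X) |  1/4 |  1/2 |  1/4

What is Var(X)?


E[X] = 25/4
E[X²] = 219/4
Var(X) = E[X²] - (E[X])² = 219/4 - 625/16 = 251/16

Var(X) = 251/16 ≈ 15.6875


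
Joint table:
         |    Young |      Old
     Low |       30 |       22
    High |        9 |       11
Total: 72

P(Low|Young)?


P(Low|Young) = 30/(30+9) = 30/39 = 10/13

P = 10/13 ≈ 76.92%


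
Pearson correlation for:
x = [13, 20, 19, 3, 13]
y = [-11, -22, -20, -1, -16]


n=5, Σx=68, Σy=-70, Σxy=-1174, Σx²=1108, Σy²=1262
r = (5×(-1174) - 68×(-70))/√((5×1108 - 68²)(5×1262 - (-70)²))
= -1110/√(916×1410) = -1110/√1291560 ≈ -1110/1136.4682 ≈ -0.9767

r ≈ -0.9767


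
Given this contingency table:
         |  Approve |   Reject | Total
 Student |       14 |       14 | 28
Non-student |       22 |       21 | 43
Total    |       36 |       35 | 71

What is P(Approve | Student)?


P(Approve | Student) = 14/(14+14) = 14/28 = 1/2

P(Approve|Student) = 1/2 ≈ 50.00%


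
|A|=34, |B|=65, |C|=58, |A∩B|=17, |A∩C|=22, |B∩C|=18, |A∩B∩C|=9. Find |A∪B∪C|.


|A∪B∪C| = 34+65+58-17-22-18+9 = 109

|A∪B∪C| = 109


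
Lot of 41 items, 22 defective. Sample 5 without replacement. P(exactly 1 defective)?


Hypergeometric: C(22,1)×C(19,4)/C(41,5)
= 22×3876/749398 = 2244/19721

P(X=1) = 2244/19721 ≈ 11.38%


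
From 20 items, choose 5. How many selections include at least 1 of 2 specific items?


Complement: C(20,5) - C(18,5) = 15504 - 8568 = 6936

6936


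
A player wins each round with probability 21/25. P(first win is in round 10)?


Geometric: P(X=10) = (1-p)^(k-1)×p = (4/25)^9×21/25 = 5505024/95367431640625

P(X=10) = 5505024/95367431640625 ≈ 0.00%


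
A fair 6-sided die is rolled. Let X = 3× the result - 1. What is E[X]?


E[die] = (1+6)/2 = 7/2
E[X] = 3×7/2 - 1 = 19/2

E[X] = 19/2


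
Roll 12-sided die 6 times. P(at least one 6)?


P(no 6)^6 = (11/12)^6 = 1771561/2985984
P(≥1) = 1 - 1771561/2985984 = 1214423/2985984

P = 1214423/2985984 ≈ 40.67%


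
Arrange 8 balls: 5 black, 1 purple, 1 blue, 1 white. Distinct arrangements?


8!/(5!×1!×1!×1!) = 336

336


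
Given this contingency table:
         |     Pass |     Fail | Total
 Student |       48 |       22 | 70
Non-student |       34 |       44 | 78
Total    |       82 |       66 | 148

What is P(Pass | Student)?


P(Pass | Student) = 48/(48+22) = 48/70 = 24/35

P(Pass|Student) = 24/35 ≈ 68.57%


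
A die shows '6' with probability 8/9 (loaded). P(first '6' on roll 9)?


Geometric: P(X=9) = (1-p)^(k-1)×p = (1/9)^8×8/9 = 8/387420489

P(X=9) = 8/387420489 ≈ 0.00%


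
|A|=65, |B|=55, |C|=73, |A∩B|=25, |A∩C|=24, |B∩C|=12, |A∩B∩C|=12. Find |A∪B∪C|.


|A∪B∪C| = 65+55+73-25-24-12+12 = 144

|A∪B∪C| = 144


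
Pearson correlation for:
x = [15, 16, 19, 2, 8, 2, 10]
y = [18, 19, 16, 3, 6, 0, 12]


n=7, Σx=72, Σy=74, Σxy=1052, Σx²=1014, Σy²=1130
r = (7×1052 - 72×74)/√((7×1014 - 72²)(7×1130 - 74²))
= 2036/√(1914×2434) = 2036/√4658676 ≈ 2036/2158.3966 ≈ 0.9433

r ≈ 0.9433


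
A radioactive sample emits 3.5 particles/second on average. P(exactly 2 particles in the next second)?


Poisson(λ=3.5): P(X=2) = e^(-λ)×λ^k/k!
= e^(-3.5) × 3.5^2 / 2!
≈ 0.03019738342 × 12.25 / 2 ≈ 0.184959

P(X=2) ≈ 0.184959 ≈ 18.50%


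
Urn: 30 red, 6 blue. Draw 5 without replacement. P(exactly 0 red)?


Hypergeometric: C(30,0)×C(6,5)/C(36,5)
= 1×6/376992 = 1/62832

P(X=0) = 1/62832 ≈ 0.00%


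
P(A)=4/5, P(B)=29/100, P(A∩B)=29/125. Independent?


P(A)×P(B) = 29/125
P(A∩B) = 29/125
Equal ✓ → Independent

Yes, independent


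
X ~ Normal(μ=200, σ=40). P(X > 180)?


z = (180-200)/40 = -0.5
P(X > 180) = 1 - P(Z ≤ -0.5) = 1 - 0.3085 = 0.6915

P(X > 180) ≈ 0.6915


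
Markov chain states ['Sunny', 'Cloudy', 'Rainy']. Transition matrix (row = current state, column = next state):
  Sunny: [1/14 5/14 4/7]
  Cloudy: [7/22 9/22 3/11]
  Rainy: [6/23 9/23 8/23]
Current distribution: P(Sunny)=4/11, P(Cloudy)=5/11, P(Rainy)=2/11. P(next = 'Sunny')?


P(next=Sunny) = Σᵢ P(now=i)×P(i→Sunny)
= 4/11×1/14 + 5/11×7/22 + 2/11×6/23
= 2/77 + 35/242 + 12/253 = 8495/38962

P = 8495/38962 ≈ 0.2180


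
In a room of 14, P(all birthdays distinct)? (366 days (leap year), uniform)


P(all different) = Π(366-i)/366 for i=0..13
= (366/366)×(365/366)×...×(353/366)
= 0.777440

P ≈ 0.7774 ≈ 77.74%


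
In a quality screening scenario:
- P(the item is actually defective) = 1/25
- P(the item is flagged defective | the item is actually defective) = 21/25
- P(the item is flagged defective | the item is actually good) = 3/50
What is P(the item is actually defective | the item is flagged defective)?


Using Bayes' theorem:
P(A|B) = P(B|A)·P(A) / P(B)

P(the item is flagged defective) = 21/25 × 1/25 + 3/50 × 24/25
= 21/625 + 36/625 = 57/625

P(the item is actually defective|the item is flagged defective) = (21/625) / (57/625) = 7/19

P(the item is actually defective|the item is flagged defective) = 7/19 ≈ 36.84%


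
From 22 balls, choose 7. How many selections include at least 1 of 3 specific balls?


Complement: C(22,7) - C(19,7) = 170544 - 50388 = 120156

120156


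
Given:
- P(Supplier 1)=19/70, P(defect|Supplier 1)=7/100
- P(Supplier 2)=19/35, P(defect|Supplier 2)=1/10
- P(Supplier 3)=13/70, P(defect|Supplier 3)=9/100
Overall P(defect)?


P(B) = Σ P(B|Aᵢ)×P(Aᵢ)
  7/100×19/70 = 19/1000
  1/10×19/35 = 19/350
  9/100×13/70 = 117/7000
Sum = 9/100

P(defect) = 9/100 ≈ 9.00%


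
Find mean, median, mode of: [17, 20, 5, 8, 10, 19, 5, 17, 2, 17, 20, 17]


Sorted: [2, 5, 5, 8, 10, 17, 17, 17, 17, 19, 20, 20]
Mean = 157/12
Median = 17
Freq: {17: 4, 20: 2, 5: 2, 8: 1, 10: 1, 19: 1, 2: 1}
Mode: [17]

Mean=157/12, Median=17, Mode=17


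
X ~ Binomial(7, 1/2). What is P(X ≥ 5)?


P(X ≥ 5) = Σ P(X=i) for i=5..7
P(X=5) = 21/128
P(X=6) = 7/128
P(X=7) = 1/128
Sum = 29/128

P(X ≥ 5) = 29/128 ≈ 22.66%


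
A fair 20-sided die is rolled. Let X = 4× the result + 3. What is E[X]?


E[die] = (1+20)/2 = 21/2
E[X] = 4×21/2 + 3 = 45

E[X] = 45


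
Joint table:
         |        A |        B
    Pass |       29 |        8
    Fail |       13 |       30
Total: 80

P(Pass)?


P(Pass) = (29+8)/80 = 37/80

P(Pass) = 37/80 ≈ 46.25%


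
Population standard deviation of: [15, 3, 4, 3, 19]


Mean = 44/5
  (15-44/5)²=961/25
  (3-44/5)²=841/25
  (4-44/5)²=576/25
  (3-44/5)²=841/25
  (19-44/5)²=2601/25
Σ(x-μ)² = 1164/5
σ² = (1164/5)/5 = 1164/25

σ = √(1164/25) ≈ 6.8235


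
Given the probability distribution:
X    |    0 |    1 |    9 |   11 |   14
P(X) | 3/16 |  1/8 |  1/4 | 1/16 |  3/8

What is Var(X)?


E[X] = 133/16
E[X²] = 1623/16
Var(X) = E[X²] - (E[X])² = 1623/16 - 17689/256 = 8279/256

Var(X) = 8279/256 ≈ 32.3398


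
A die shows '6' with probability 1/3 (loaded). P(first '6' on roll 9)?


Geometric: P(X=9) = (1-p)^(k-1)×p = (2/3)^8×1/3 = 256/19683

P(X=9) = 256/19683 ≈ 1.30%


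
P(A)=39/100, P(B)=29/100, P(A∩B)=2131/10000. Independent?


P(A)×P(B) = 1131/10000
P(A∩B) = 2131/10000
Not equal → NOT independent

No, not independent


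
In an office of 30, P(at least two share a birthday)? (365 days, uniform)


P(all different) = Π(365-i)/365 for i=0..29
= 0.293684
P(match) = 1 - 0.293684 = 0.706316

P ≈ 0.7063 ≈ 70.63%


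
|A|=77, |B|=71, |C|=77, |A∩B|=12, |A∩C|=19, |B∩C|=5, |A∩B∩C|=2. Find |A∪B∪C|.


|A∪B∪C| = 77+71+77-12-19-5+2 = 191

|A∪B∪C| = 191


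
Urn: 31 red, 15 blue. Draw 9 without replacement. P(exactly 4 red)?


Hypergeometric: C(31,4)×C(15,5)/C(46,9)
= 31465×3003/1101716330 = 132153/1540862

P(X=4) = 132153/1540862 ≈ 8.58%


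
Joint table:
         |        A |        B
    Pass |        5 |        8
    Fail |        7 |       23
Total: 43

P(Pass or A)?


P(Pass∨A) = P(Pass) + P(A) - P(Pass∧A)
= (13 + 12 - 5)/43 = 20/43

P = 20/43 ≈ 46.51%


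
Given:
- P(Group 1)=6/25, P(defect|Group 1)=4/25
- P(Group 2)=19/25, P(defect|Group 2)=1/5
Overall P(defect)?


P(B) = Σ P(B|Aᵢ)×P(Aᵢ)
  4/25×6/25 = 24/625
  1/5×19/25 = 19/125
Sum = 119/625

P(defect) = 119/625 ≈ 19.04%


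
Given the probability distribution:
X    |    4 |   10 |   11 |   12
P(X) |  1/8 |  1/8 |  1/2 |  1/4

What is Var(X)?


E[X] = 41/4
E[X²] = 111
Var(X) = E[X²] - (E[X])² = 111 - 1681/16 = 95/16

Var(X) = 95/16 ≈ 5.9375


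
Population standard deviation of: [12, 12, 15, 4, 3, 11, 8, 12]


Mean = 77/8
  (12-77/8)²=361/64
  (12-77/8)²=361/64
  (15-77/8)²=1849/64
  (4-77/8)²=2025/64
  (3-77/8)²=2809/64
  (11-77/8)²=121/64
  (8-77/8)²=169/64
  (12-77/8)²=361/64
Σ(x-μ)² = 1007/8
σ² = (1007/8)/8 = 1007/64

σ = √(1007/64) ≈ 3.9667


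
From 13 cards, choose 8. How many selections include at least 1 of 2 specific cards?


Complement: C(13,8) - C(11,8) = 1287 - 165 = 1122

1122


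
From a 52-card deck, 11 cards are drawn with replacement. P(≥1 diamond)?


P(not a diamond) = 39/52 = 3/4
P(none in 11 draws) = (3/4)^11 = 177147/4194304
P(≥1 diamond) = 1 - 177147/4194304 = 4017157/4194304

P = 4017157/4194304 ≈ 95.78%


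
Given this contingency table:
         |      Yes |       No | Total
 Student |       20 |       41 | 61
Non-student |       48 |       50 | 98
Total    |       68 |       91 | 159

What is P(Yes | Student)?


P(Yes | Student) = 20/(20+41) = 20/61

P(Yes|Student) = 20/61 ≈ 32.79%


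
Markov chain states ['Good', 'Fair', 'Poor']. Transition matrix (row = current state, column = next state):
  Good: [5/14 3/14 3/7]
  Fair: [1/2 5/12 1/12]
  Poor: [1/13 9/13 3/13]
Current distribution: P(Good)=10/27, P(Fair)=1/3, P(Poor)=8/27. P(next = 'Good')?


P(next=Good) = Σᵢ P(now=i)×P(i→Good)
= 10/27×5/14 + 1/3×1/2 + 8/27×1/13
= 25/189 + 1/6 + 8/351 = 527/1638

P = 527/1638 ≈ 0.3217


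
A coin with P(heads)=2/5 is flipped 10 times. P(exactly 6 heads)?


Binomial: P(X=6) = C(10,6)×p^6×(1-p)^4
= 210 × 64/15625 × 81/625 = 217728/1953125

P(X=6) = 217728/1953125 ≈ 11.15%


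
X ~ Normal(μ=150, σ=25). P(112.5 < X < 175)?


z₁=(112.5-150)/25=-1.5, z₂=(175-150)/25=1.0
P = Φ(1.0) - Φ(-1.5) = 0.841345 - 0.066807 = 0.774538 ≈ 0.7745

P(112.5 < X < 175) ≈ 0.7745


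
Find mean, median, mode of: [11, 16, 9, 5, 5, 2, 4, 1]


Sorted: [1, 2, 4, 5, 5, 9, 11, 16]
Mean = 53/8
Median = 5
Freq: {11: 1, 16: 1, 9: 1, 5: 2, 2: 1, 4: 1, 1: 1}
Mode: [5]

Mean=53/8, Median=5, Mode=5


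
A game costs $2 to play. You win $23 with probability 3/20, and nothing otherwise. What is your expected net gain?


E[gain] = (23-2)×3/20 + (-2)×17/20
= 63/20 - 17/10 = 29/20

Expected net gain = $29/20 ≈ $1.45


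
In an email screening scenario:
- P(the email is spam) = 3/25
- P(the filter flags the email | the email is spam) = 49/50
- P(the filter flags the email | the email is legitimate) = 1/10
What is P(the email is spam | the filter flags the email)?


Using Bayes' theorem:
P(A|B) = P(B|A)·P(A) / P(B)

P(the filter flags the email) = 49/50 × 3/25 + 1/10 × 22/25
= 147/1250 + 11/125 = 257/1250

P(the email is spam|the filter flags the email) = (147/1250) / (257/1250) = 147/257

P(the email is spam|the filter flags the email) = 147/257 ≈ 57.20%


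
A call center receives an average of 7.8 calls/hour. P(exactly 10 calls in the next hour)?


Poisson(λ=7.8): P(X=10) = e^(-λ)×λ^k/k!
= e^(-7.8) × 7.8^10 / 10!
≈ 0.000409734979 × 833577583.124 / 3628800 ≈ 0.094121

P(X=10) ≈ 0.094121 ≈ 9.41%


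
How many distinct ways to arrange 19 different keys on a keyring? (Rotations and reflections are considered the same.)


Free circular arrangements: rotations and reflections both identified.
(n-1)!/2 = 18!/2 = 6402373705728000/2 = 3201186852864000

3201186852864000


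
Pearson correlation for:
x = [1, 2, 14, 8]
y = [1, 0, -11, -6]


n=4, Σx=25, Σy=-16, Σxy=-201, Σx²=265, Σy²=158
r = (4×(-201) - 25×(-16))/√((4×265 - 25²)(4×158 - (-16)²))
= -404/√(435×376) = -404/√163560 ≈ -404/404.4255 ≈ -0.9989

r ≈ -0.9989
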